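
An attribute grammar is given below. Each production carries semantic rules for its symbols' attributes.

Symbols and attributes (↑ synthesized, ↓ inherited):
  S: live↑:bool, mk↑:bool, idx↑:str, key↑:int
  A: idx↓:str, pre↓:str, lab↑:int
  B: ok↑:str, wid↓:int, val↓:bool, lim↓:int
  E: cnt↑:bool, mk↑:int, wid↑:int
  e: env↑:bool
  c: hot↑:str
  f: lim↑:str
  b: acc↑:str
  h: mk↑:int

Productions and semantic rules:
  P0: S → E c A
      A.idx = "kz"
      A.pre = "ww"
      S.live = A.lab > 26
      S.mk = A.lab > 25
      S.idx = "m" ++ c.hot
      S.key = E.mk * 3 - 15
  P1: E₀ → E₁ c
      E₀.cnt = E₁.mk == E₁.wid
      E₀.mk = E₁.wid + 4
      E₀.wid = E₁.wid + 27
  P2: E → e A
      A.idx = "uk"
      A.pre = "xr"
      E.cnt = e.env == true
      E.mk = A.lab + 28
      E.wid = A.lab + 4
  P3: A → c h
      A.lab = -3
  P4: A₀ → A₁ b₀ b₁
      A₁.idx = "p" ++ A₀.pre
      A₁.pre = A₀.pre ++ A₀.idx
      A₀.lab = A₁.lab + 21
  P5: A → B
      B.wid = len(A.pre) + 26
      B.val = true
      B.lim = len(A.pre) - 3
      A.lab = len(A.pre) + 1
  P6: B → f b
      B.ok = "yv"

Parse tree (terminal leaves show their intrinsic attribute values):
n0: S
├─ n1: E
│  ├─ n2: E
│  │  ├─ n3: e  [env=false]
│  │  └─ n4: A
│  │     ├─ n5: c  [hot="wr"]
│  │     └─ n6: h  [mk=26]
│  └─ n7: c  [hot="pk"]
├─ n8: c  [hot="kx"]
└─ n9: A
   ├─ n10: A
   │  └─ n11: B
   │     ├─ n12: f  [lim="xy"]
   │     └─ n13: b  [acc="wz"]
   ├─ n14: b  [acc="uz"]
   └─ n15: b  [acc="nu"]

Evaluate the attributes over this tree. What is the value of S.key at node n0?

0

1. n3.env = false  [terminal]
2. n4.idx = "uk"  ["uk"]
3. n4.pre = "xr"  ["xr"]
4. n5.hot = "wr"  [terminal]
5. n6.mk = 26  [terminal]
6. n4.lab = -3  [-3]
7. n2.cnt = false  [e.env == true]
8. n2.mk = 25  [A.lab + 28]
9. n2.wid = 1  [A.lab + 4]
10. n7.hot = "pk"  [terminal]
11. n1.cnt = false  [E₁.mk == E₁.wid]
12. n1.mk = 5  [E₁.wid + 4]
13. n1.wid = 28  [E₁.wid + 27]
14. n8.hot = "kx"  [terminal]
15. n9.idx = "kz"  ["kz"]
16. n9.pre = "ww"  ["ww"]
17. n10.idx = "pww"  ["p" ++ A₀.pre]
18. n10.pre = "wwkz"  [A₀.pre ++ A₀.idx]
19. n11.wid = 30  [len(A.pre) + 26]
20. n11.val = true  [true]
21. n11.lim = 1  [len(A.pre) - 3]
22. n12.lim = "xy"  [terminal]
23. n13.acc = "wz"  [terminal]
24. n11.ok = "yv"  ["yv"]
25. n10.lab = 5  [len(A.pre) + 1]
26. n14.acc = "uz"  [terminal]
27. n15.acc = "nu"  [terminal]
28. n9.lab = 26  [A₁.lab + 21]
29. n0.live = false  [A.lab > 26]
30. n0.mk = true  [A.lab > 25]
31. n0.idx = "mkx"  ["m" ++ c.hot]
32. n0.key = 0  [E.mk * 3 - 15]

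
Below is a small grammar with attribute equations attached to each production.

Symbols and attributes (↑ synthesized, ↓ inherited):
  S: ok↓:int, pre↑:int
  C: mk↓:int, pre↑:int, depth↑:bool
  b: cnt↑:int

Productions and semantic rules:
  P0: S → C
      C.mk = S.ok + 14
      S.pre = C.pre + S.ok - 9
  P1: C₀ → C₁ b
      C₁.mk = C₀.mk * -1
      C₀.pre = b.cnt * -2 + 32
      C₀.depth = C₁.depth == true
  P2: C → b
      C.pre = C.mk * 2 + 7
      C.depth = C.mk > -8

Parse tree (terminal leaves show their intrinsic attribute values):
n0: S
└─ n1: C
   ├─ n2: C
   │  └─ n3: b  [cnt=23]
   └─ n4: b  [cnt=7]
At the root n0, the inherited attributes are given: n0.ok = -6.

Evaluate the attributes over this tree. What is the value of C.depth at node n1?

false

1. n0.ok = -6  [given at root]
2. n1.mk = 8  [S.ok + 14]
3. n2.mk = -8  [C₀.mk * -1]
4. n3.cnt = 23  [terminal]
5. n2.pre = -9  [C.mk * 2 + 7]
6. n2.depth = false  [C.mk > -8]
7. n4.cnt = 7  [terminal]
8. n1.pre = 18  [b.cnt * -2 + 32]
9. n1.depth = false  [C₁.depth == true]
10. n0.pre = 3  [C.pre + S.ok - 9]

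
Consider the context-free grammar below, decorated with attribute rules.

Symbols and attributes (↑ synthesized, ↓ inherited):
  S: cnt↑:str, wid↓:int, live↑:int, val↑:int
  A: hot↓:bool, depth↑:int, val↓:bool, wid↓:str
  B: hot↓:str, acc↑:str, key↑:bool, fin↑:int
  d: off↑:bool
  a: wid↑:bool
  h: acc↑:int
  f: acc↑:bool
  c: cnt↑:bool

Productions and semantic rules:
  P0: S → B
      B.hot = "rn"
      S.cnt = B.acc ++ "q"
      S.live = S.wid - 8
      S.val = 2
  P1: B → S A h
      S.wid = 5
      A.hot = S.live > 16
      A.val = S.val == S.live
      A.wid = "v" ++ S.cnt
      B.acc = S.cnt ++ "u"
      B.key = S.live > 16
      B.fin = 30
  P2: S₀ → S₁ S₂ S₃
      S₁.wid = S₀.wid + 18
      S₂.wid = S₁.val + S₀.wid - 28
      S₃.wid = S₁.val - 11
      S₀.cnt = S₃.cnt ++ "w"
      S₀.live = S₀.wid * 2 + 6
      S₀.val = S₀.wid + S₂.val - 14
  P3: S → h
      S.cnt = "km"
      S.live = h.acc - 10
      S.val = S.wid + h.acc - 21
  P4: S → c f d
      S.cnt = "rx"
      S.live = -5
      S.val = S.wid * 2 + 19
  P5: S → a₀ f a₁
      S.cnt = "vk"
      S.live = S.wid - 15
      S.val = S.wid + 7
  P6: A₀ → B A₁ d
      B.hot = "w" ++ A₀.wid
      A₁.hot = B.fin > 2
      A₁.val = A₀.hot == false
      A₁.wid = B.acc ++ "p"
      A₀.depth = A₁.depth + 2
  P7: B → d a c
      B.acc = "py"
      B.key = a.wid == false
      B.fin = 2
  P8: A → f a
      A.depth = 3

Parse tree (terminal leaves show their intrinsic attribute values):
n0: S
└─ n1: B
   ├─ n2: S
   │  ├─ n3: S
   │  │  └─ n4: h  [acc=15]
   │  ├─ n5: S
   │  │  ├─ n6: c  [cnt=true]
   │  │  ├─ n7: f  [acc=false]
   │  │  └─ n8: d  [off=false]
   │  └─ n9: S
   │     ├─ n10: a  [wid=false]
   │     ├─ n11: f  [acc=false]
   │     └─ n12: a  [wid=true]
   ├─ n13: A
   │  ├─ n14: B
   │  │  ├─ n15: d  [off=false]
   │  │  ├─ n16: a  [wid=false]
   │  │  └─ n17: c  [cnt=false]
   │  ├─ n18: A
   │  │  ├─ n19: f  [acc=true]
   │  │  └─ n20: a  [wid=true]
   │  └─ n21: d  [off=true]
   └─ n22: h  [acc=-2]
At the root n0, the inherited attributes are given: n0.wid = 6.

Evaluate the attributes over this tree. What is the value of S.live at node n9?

-9

1. n0.wid = 6  [given at root]
2. n1.hot = "rn"  ["rn"]
3. n2.wid = 5  [5]
4. n3.wid = 23  [S₀.wid + 18]
5. n4.acc = 15  [terminal]
6. n3.cnt = "km"  ["km"]
7. n3.live = 5  [h.acc - 10]
8. n3.val = 17  [S.wid + h.acc - 21]
9. n5.wid = -6  [S₁.val + S₀.wid - 28]
10. n6.cnt = true  [terminal]
11. n7.acc = false  [terminal]
12. n8.off = false  [terminal]
13. n5.cnt = "rx"  ["rx"]
14. n5.live = -5  [-5]
15. n5.val = 7  [S.wid * 2 + 19]
16. n9.wid = 6  [S₁.val - 11]
17. n10.wid = false  [terminal]
18. n11.acc = false  [terminal]
19. n12.wid = true  [terminal]
20. n9.cnt = "vk"  ["vk"]
21. n9.live = -9  [S.wid - 15]
22. n9.val = 13  [S.wid + 7]
23. n2.cnt = "vkw"  [S₃.cnt ++ "w"]
24. n2.live = 16  [S₀.wid * 2 + 6]
25. n2.val = -2  [S₀.wid + S₂.val - 14]
26. n13.hot = false  [S.live > 16]
27. n13.val = false  [S.val == S.live]
28. n13.wid = "vvkw"  ["v" ++ S.cnt]
29. n14.hot = "wvvkw"  ["w" ++ A₀.wid]
30. n15.off = false  [terminal]
31. n16.wid = false  [terminal]
32. n17.cnt = false  [terminal]
33. n14.acc = "py"  ["py"]
34. n14.key = true  [a.wid == false]
35. n14.fin = 2  [2]
36. n18.hot = false  [B.fin > 2]
37. n18.val = true  [A₀.hot == false]
38. n18.wid = "pyp"  [B.acc ++ "p"]
39. n19.acc = true  [terminal]
40. n20.wid = true  [terminal]
41. n18.depth = 3  [3]
42. n21.off = true  [terminal]
43. n13.depth = 5  [A₁.depth + 2]
44. n22.acc = -2  [terminal]
45. n1.acc = "vkwu"  [S.cnt ++ "u"]
46. n1.key = false  [S.live > 16]
47. n1.fin = 30  [30]
48. n0.cnt = "vkwuq"  [B.acc ++ "q"]
49. n0.live = -2  [S.wid - 8]
50. n0.val = 2  [2]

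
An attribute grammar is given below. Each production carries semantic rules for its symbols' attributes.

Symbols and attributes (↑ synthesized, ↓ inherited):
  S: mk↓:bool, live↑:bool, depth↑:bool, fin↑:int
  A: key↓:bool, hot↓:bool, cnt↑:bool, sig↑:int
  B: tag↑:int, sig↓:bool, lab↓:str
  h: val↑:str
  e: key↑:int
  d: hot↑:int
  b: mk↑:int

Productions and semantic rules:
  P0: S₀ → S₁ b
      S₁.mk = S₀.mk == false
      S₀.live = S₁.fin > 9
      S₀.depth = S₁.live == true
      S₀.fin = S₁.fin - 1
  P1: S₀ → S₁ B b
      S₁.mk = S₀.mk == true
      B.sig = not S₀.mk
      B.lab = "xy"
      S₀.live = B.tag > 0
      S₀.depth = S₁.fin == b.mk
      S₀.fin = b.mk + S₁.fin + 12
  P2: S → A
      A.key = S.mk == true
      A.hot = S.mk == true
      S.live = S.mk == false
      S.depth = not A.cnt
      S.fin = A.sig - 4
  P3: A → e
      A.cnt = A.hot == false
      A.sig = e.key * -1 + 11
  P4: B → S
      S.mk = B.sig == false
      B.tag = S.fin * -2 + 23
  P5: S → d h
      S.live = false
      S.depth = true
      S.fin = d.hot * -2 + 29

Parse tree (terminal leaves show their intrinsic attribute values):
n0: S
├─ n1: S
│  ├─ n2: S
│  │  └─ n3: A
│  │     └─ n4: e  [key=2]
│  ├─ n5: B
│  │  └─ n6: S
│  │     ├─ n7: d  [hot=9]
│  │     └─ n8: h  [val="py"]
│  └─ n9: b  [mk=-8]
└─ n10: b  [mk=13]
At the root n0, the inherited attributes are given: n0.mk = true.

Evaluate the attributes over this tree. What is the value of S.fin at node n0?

1. n0.mk = true  [given at root]
2. n1.mk = false  [S₀.mk == false]
3. n2.mk = false  [S₀.mk == true]
4. n3.key = false  [S.mk == true]
5. n3.hot = false  [S.mk == true]
6. n4.key = 2  [terminal]
7. n3.cnt = true  [A.hot == false]
8. n3.sig = 9  [e.key * -1 + 11]
9. n2.live = true  [S.mk == false]
10. n2.depth = false  [not A.cnt]
11. n2.fin = 5  [A.sig - 4]
12. n5.sig = true  [not S₀.mk]
13. n5.lab = "xy"  ["xy"]
14. n6.mk = false  [B.sig == false]
15. n7.hot = 9  [terminal]
16. n8.val = "py"  [terminal]
17. n6.live = false  [false]
18. n6.depth = true  [true]
19. n6.fin = 11  [d.hot * -2 + 29]
20. n5.tag = 1  [S.fin * -2 + 23]
21. n9.mk = -8  [terminal]
22. n1.live = true  [B.tag > 0]
23. n1.depth = false  [S₁.fin == b.mk]
24. n1.fin = 9  [b.mk + S₁.fin + 12]
25. n10.mk = 13  [terminal]
26. n0.live = false  [S₁.fin > 9]
27. n0.depth = true  [S₁.live == true]
28. n0.fin = 8  [S₁.fin - 1]

8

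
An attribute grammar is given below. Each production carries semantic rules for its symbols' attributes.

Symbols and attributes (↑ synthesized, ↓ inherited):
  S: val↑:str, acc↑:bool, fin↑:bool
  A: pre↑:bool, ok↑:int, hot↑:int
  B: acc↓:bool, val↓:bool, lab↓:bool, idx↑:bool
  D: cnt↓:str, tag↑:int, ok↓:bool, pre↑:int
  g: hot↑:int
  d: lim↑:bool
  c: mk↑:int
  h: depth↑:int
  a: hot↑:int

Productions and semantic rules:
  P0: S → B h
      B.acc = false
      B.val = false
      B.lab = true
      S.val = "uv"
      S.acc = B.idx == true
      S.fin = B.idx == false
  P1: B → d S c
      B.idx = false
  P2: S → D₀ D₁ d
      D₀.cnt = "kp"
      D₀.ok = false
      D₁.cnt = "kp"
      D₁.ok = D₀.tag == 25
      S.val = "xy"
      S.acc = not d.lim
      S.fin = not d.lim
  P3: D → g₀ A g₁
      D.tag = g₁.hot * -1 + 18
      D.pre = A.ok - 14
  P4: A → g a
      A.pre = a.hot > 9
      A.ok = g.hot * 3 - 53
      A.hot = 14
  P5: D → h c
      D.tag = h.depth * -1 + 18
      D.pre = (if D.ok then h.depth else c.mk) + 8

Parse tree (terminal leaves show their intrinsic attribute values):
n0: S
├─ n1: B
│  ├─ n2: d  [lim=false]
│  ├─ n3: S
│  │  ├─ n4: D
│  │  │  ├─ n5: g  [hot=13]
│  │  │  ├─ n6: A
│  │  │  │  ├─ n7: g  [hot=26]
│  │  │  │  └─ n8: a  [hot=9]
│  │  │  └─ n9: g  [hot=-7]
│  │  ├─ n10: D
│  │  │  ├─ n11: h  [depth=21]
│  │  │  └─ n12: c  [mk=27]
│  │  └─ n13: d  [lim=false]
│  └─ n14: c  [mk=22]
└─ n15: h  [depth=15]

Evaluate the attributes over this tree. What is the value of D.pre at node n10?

29

1. n1.acc = false  [false]
2. n1.val = false  [false]
3. n1.lab = true  [true]
4. n2.lim = false  [terminal]
5. n4.cnt = "kp"  ["kp"]
6. n4.ok = false  [false]
7. n5.hot = 13  [terminal]
8. n7.hot = 26  [terminal]
9. n8.hot = 9  [terminal]
10. n6.pre = false  [a.hot > 9]
11. n6.ok = 25  [g.hot * 3 - 53]
12. n6.hot = 14  [14]
13. n9.hot = -7  [terminal]
14. n4.tag = 25  [g₁.hot * -1 + 18]
15. n4.pre = 11  [A.ok - 14]
16. n10.cnt = "kp"  ["kp"]
17. n10.ok = true  [D₀.tag == 25]
18. n11.depth = 21  [terminal]
19. n12.mk = 27  [terminal]
20. n10.tag = -3  [h.depth * -1 + 18]
21. n10.pre = 29  [(if D.ok then h.depth else c.mk) + 8]
22. n13.lim = false  [terminal]
23. n3.val = "xy"  ["xy"]
24. n3.acc = true  [not d.lim]
25. n3.fin = true  [not d.lim]
26. n14.mk = 22  [terminal]
27. n1.idx = false  [false]
28. n15.depth = 15  [terminal]
29. n0.val = "uv"  ["uv"]
30. n0.acc = false  [B.idx == true]
31. n0.fin = true  [B.idx == false]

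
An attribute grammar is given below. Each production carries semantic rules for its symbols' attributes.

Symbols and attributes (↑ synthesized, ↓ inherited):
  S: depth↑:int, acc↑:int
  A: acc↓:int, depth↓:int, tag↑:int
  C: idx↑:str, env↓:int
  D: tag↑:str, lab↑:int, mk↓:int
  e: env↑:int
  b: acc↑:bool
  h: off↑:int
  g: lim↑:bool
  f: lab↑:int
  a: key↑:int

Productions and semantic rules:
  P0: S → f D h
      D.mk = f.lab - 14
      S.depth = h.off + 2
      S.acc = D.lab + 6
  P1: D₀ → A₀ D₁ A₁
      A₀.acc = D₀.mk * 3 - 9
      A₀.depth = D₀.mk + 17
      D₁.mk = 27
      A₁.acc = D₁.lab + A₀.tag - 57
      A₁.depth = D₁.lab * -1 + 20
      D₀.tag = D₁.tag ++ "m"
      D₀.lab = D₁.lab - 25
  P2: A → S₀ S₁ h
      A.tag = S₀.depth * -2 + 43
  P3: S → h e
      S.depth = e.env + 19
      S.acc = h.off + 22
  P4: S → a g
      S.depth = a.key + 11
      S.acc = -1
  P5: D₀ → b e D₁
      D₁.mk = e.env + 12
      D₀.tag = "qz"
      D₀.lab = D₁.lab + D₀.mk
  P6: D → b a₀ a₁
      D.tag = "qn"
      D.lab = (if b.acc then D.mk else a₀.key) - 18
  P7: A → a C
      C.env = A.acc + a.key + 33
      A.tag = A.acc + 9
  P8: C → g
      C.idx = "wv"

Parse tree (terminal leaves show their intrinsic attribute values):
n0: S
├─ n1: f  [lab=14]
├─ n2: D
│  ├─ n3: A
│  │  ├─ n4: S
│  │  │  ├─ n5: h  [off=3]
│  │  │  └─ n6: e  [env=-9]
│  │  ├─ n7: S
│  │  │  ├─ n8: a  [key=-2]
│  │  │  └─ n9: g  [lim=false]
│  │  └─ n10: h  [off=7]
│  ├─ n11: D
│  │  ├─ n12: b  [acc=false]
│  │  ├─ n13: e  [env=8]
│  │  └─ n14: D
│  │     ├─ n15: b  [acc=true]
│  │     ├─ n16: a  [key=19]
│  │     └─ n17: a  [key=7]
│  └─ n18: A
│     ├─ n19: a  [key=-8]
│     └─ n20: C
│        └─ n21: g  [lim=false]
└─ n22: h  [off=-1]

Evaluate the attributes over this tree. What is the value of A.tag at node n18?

4

1. n1.lab = 14  [terminal]
2. n2.mk = 0  [f.lab - 14]
3. n3.acc = -9  [D₀.mk * 3 - 9]
4. n3.depth = 17  [D₀.mk + 17]
5. n5.off = 3  [terminal]
6. n6.env = -9  [terminal]
7. n4.depth = 10  [e.env + 19]
8. n4.acc = 25  [h.off + 22]
9. n8.key = -2  [terminal]
10. n9.lim = false  [terminal]
11. n7.depth = 9  [a.key + 11]
12. n7.acc = -1  [-1]
13. n10.off = 7  [terminal]
14. n3.tag = 23  [S₀.depth * -2 + 43]
15. n11.mk = 27  [27]
16. n12.acc = false  [terminal]
17. n13.env = 8  [terminal]
18. n14.mk = 20  [e.env + 12]
19. n15.acc = true  [terminal]
20. n16.key = 19  [terminal]
21. n17.key = 7  [terminal]
22. n14.tag = "qn"  ["qn"]
23. n14.lab = 2  [(if b.acc then D.mk else a₀.key) - 18]
24. n11.tag = "qz"  ["qz"]
25. n11.lab = 29  [D₁.lab + D₀.mk]
26. n18.acc = -5  [D₁.lab + A₀.tag - 57]
27. n18.depth = -9  [D₁.lab * -1 + 20]
28. n19.key = -8  [terminal]
29. n20.env = 20  [A.acc + a.key + 33]
30. n21.lim = false  [terminal]
31. n20.idx = "wv"  ["wv"]
32. n18.tag = 4  [A.acc + 9]
33. n2.tag = "qzm"  [D₁.tag ++ "m"]
34. n2.lab = 4  [D₁.lab - 25]
35. n22.off = -1  [terminal]
36. n0.depth = 1  [h.off + 2]
37. n0.acc = 10  [D.lab + 6]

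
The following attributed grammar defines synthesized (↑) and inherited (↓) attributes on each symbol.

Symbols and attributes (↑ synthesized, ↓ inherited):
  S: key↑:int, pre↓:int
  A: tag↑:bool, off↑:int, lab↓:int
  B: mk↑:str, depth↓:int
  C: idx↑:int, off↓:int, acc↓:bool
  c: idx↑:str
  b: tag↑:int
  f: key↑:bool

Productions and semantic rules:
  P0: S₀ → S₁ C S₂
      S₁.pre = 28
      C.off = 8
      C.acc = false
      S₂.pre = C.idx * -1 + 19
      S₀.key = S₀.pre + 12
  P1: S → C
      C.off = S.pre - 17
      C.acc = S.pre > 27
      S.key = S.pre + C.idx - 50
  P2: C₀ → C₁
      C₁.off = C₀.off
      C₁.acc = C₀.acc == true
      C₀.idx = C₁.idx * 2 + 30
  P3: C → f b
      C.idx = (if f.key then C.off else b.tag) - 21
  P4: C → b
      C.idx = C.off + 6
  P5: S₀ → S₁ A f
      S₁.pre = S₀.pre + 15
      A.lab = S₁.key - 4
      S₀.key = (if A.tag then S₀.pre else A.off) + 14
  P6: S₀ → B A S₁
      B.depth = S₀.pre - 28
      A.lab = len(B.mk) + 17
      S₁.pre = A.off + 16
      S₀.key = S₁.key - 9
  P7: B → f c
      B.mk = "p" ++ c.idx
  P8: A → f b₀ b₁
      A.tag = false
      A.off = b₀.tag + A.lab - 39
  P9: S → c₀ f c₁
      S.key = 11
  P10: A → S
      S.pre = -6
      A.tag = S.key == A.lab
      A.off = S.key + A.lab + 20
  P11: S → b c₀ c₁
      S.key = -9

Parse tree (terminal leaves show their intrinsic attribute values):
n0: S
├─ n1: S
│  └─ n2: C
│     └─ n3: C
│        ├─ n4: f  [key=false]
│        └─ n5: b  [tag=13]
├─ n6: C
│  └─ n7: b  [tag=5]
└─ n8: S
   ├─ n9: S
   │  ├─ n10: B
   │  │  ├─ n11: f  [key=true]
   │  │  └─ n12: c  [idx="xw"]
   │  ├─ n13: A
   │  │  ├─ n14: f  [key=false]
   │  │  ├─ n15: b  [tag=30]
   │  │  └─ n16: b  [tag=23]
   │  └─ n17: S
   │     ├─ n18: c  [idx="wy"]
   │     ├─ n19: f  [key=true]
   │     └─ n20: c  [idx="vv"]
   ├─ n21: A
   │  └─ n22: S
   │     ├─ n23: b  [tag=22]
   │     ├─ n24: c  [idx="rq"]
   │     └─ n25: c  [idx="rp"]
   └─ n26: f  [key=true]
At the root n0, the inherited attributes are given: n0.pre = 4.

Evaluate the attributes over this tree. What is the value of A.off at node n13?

11

1. n0.pre = 4  [given at root]
2. n1.pre = 28  [28]
3. n2.off = 11  [S.pre - 17]
4. n2.acc = true  [S.pre > 27]
5. n3.off = 11  [C₀.off]
6. n3.acc = true  [C₀.acc == true]
7. n4.key = false  [terminal]
8. n5.tag = 13  [terminal]
9. n3.idx = -8  [(if f.key then C.off else b.tag) - 21]
10. n2.idx = 14  [C₁.idx * 2 + 30]
11. n1.key = -8  [S.pre + C.idx - 50]
12. n6.off = 8  [8]
13. n6.acc = false  [false]
14. n7.tag = 5  [terminal]
15. n6.idx = 14  [C.off + 6]
16. n8.pre = 5  [C.idx * -1 + 19]
17. n9.pre = 20  [S₀.pre + 15]
18. n10.depth = -8  [S₀.pre - 28]
19. n11.key = true  [terminal]
20. n12.idx = "xw"  [terminal]
21. n10.mk = "pxw"  ["p" ++ c.idx]
22. n13.lab = 20  [len(B.mk) + 17]
23. n14.key = false  [terminal]
24. n15.tag = 30  [terminal]
25. n16.tag = 23  [terminal]
26. n13.tag = false  [false]
27. n13.off = 11  [b₀.tag + A.lab - 39]
28. n17.pre = 27  [A.off + 16]
29. n18.idx = "wy"  [terminal]
30. n19.key = true  [terminal]
31. n20.idx = "vv"  [terminal]
32. n17.key = 11  [11]
33. n9.key = 2  [S₁.key - 9]
34. n21.lab = -2  [S₁.key - 4]
35. n22.pre = -6  [-6]
36. n23.tag = 22  [terminal]
37. n24.idx = "rq"  [terminal]
38. n25.idx = "rp"  [terminal]
39. n22.key = -9  [-9]
40. n21.tag = false  [S.key == A.lab]
41. n21.off = 9  [S.key + A.lab + 20]
42. n26.key = true  [terminal]
43. n8.key = 23  [(if A.tag then S₀.pre else A.off) + 14]
44. n0.key = 16  [S₀.pre + 12]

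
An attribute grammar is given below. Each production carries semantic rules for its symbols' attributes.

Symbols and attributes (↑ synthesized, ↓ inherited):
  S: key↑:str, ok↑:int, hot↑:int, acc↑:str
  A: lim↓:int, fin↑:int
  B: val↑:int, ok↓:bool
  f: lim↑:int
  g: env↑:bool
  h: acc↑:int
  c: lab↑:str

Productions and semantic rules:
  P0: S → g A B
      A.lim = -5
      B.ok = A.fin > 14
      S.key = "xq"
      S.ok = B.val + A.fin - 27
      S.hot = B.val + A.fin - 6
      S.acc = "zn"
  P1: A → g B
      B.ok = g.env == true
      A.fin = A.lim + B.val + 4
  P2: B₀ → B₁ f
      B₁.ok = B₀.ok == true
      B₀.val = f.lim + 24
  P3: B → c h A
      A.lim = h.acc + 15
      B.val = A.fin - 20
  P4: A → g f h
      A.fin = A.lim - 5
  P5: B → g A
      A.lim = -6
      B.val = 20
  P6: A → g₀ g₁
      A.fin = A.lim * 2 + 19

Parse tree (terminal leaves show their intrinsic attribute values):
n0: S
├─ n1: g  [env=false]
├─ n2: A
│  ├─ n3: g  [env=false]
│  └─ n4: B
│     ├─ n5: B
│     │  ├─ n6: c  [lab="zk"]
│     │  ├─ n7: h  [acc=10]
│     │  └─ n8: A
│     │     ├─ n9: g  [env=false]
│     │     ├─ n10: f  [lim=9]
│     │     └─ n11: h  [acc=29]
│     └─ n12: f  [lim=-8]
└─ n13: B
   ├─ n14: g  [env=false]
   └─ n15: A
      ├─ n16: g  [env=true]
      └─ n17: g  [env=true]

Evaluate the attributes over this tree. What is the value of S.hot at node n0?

1. n1.env = false  [terminal]
2. n2.lim = -5  [-5]
3. n3.env = false  [terminal]
4. n4.ok = false  [g.env == true]
5. n5.ok = false  [B₀.ok == true]
6. n6.lab = "zk"  [terminal]
7. n7.acc = 10  [terminal]
8. n8.lim = 25  [h.acc + 15]
9. n9.env = false  [terminal]
10. n10.lim = 9  [terminal]
11. n11.acc = 29  [terminal]
12. n8.fin = 20  [A.lim - 5]
13. n5.val = 0  [A.fin - 20]
14. n12.lim = -8  [terminal]
15. n4.val = 16  [f.lim + 24]
16. n2.fin = 15  [A.lim + B.val + 4]
17. n13.ok = true  [A.fin > 14]
18. n14.env = false  [terminal]
19. n15.lim = -6  [-6]
20. n16.env = true  [terminal]
21. n17.env = true  [terminal]
22. n15.fin = 7  [A.lim * 2 + 19]
23. n13.val = 20  [20]
24. n0.key = "xq"  ["xq"]
25. n0.ok = 8  [B.val + A.fin - 27]
26. n0.hot = 29  [B.val + A.fin - 6]
27. n0.acc = "zn"  ["zn"]

29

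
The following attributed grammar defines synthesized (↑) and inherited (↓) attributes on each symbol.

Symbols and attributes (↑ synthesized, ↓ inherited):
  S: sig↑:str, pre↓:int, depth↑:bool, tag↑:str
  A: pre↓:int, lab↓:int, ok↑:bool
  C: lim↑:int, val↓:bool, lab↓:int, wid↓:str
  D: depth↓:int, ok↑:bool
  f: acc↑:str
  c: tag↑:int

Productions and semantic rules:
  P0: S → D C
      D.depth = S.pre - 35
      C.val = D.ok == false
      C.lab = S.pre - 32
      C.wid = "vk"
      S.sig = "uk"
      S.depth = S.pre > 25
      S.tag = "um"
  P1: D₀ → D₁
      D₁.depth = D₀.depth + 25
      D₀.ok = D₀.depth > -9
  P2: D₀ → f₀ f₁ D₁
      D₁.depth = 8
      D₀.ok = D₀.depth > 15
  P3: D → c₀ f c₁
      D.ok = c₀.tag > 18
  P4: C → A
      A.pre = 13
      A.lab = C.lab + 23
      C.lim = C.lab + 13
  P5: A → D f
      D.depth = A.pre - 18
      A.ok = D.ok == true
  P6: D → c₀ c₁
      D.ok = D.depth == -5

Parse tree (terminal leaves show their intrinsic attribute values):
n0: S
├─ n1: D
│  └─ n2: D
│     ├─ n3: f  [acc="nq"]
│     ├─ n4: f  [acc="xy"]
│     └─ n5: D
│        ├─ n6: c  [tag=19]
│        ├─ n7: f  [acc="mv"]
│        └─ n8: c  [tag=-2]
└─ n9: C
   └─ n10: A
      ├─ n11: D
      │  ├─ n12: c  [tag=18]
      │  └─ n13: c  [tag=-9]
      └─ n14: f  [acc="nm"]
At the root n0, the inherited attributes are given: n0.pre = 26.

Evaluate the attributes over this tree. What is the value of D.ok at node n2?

1. n0.pre = 26  [given at root]
2. n1.depth = -9  [S.pre - 35]
3. n2.depth = 16  [D₀.depth + 25]
4. n3.acc = "nq"  [terminal]
5. n4.acc = "xy"  [terminal]
6. n5.depth = 8  [8]
7. n6.tag = 19  [terminal]
8. n7.acc = "mv"  [terminal]
9. n8.tag = -2  [terminal]
10. n5.ok = true  [c₀.tag > 18]
11. n2.ok = true  [D₀.depth > 15]
12. n1.ok = false  [D₀.depth > -9]
13. n9.val = true  [D.ok == false]
14. n9.lab = -6  [S.pre - 32]
15. n9.wid = "vk"  ["vk"]
16. n10.pre = 13  [13]
17. n10.lab = 17  [C.lab + 23]
18. n11.depth = -5  [A.pre - 18]
19. n12.tag = 18  [terminal]
20. n13.tag = -9  [terminal]
21. n11.ok = true  [D.depth == -5]
22. n14.acc = "nm"  [terminal]
23. n10.ok = true  [D.ok == true]
24. n9.lim = 7  [C.lab + 13]
25. n0.sig = "uk"  ["uk"]
26. n0.depth = true  [S.pre > 25]
27. n0.tag = "um"  ["um"]

true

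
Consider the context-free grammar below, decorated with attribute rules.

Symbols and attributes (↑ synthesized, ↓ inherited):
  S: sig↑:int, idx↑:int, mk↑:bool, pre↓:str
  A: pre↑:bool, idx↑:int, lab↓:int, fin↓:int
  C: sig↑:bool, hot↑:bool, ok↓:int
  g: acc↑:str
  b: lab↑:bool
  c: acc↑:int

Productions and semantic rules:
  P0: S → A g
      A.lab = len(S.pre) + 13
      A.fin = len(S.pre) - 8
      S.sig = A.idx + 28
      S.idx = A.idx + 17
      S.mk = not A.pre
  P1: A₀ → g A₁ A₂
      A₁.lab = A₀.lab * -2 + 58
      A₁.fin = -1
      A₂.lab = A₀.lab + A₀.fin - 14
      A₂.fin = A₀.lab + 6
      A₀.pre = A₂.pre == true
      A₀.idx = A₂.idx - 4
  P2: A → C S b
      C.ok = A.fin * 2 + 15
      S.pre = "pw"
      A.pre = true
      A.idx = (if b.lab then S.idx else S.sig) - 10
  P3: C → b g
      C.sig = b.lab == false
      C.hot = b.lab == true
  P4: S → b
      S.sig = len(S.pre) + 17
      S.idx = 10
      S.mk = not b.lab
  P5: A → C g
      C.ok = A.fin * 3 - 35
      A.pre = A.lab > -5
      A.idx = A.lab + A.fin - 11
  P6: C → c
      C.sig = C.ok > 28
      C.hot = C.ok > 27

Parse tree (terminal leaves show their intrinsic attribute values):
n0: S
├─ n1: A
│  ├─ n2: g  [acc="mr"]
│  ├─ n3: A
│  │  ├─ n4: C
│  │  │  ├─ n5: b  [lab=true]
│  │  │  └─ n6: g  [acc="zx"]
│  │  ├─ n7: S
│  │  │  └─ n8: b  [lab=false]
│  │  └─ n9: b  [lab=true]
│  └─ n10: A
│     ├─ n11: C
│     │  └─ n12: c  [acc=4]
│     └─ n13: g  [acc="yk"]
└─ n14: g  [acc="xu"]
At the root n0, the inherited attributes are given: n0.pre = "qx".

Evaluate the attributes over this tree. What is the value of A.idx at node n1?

1. n0.pre = "qx"  [given at root]
2. n1.lab = 15  [len(S.pre) + 13]
3. n1.fin = -6  [len(S.pre) - 8]
4. n2.acc = "mr"  [terminal]
5. n3.lab = 28  [A₀.lab * -2 + 58]
6. n3.fin = -1  [-1]
7. n4.ok = 13  [A.fin * 2 + 15]
8. n5.lab = true  [terminal]
9. n6.acc = "zx"  [terminal]
10. n4.sig = false  [b.lab == false]
11. n4.hot = true  [b.lab == true]
12. n7.pre = "pw"  ["pw"]
13. n8.lab = false  [terminal]
14. n7.sig = 19  [len(S.pre) + 17]
15. n7.idx = 10  [10]
16. n7.mk = true  [not b.lab]
17. n9.lab = true  [terminal]
18. n3.pre = true  [true]
19. n3.idx = 0  [(if b.lab then S.idx else S.sig) - 10]
20. n10.lab = -5  [A₀.lab + A₀.fin - 14]
21. n10.fin = 21  [A₀.lab + 6]
22. n11.ok = 28  [A.fin * 3 - 35]
23. n12.acc = 4  [terminal]
24. n11.sig = false  [C.ok > 28]
25. n11.hot = true  [C.ok > 27]
26. n13.acc = "yk"  [terminal]
27. n10.pre = false  [A.lab > -5]
28. n10.idx = 5  [A.lab + A.fin - 11]
29. n1.pre = false  [A₂.pre == true]
30. n1.idx = 1  [A₂.idx - 4]
31. n14.acc = "xu"  [terminal]
32. n0.sig = 29  [A.idx + 28]
33. n0.idx = 18  [A.idx + 17]
34. n0.mk = true  [not A.pre]

1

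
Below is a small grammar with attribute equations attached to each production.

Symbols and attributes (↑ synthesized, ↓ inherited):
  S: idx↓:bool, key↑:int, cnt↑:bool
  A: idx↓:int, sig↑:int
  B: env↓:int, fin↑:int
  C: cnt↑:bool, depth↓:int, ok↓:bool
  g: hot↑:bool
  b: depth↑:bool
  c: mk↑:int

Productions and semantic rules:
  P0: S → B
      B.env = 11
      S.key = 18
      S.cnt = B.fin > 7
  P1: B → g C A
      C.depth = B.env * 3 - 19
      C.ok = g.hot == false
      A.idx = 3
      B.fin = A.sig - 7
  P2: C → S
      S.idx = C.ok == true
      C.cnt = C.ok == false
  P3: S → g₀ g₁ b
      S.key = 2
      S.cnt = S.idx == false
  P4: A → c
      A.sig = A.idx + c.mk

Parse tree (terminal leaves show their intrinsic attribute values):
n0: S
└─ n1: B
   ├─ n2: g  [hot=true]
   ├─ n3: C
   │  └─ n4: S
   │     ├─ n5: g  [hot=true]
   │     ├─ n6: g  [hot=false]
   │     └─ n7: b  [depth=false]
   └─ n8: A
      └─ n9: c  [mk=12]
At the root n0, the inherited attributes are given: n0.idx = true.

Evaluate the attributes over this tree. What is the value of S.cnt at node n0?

1. n0.idx = true  [given at root]
2. n1.env = 11  [11]
3. n2.hot = true  [terminal]
4. n3.depth = 14  [B.env * 3 - 19]
5. n3.ok = false  [g.hot == false]
6. n4.idx = false  [C.ok == true]
7. n5.hot = true  [terminal]
8. n6.hot = false  [terminal]
9. n7.depth = false  [terminal]
10. n4.key = 2  [2]
11. n4.cnt = true  [S.idx == false]
12. n3.cnt = true  [C.ok == false]
13. n8.idx = 3  [3]
14. n9.mk = 12  [terminal]
15. n8.sig = 15  [A.idx + c.mk]
16. n1.fin = 8  [A.sig - 7]
17. n0.key = 18  [18]
18. n0.cnt = true  [B.fin > 7]

true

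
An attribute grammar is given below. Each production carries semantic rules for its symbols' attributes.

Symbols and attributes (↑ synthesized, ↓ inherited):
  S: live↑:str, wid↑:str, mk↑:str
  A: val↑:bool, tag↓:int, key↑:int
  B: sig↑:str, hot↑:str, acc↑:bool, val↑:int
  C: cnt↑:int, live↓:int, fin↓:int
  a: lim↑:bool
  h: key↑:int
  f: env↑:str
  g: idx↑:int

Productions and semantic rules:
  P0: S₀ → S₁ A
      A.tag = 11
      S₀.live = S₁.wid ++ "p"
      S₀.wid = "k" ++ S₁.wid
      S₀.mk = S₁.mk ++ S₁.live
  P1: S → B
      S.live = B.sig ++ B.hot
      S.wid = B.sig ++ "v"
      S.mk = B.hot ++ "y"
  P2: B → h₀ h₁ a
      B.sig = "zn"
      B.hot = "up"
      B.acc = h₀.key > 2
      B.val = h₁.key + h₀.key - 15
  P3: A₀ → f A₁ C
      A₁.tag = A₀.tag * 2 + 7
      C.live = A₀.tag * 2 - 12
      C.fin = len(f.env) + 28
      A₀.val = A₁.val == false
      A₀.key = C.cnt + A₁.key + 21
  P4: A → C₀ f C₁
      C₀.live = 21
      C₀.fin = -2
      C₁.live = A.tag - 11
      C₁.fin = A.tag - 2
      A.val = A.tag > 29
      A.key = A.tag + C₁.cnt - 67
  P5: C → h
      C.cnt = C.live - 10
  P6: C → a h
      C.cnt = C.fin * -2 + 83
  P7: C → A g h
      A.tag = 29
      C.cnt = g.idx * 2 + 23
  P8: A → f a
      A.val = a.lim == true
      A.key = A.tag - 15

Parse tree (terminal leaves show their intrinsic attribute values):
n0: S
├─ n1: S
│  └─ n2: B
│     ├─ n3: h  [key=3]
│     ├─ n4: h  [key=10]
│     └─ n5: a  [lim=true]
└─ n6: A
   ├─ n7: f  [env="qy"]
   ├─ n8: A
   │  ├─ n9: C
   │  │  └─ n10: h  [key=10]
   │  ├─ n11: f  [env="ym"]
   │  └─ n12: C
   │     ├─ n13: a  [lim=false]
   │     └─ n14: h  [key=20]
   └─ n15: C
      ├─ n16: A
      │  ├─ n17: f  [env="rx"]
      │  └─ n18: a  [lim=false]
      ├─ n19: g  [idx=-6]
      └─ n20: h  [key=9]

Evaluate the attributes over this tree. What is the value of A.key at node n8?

-9

1. n3.key = 3  [terminal]
2. n4.key = 10  [terminal]
3. n5.lim = true  [terminal]
4. n2.sig = "zn"  ["zn"]
5. n2.hot = "up"  ["up"]
6. n2.acc = true  [h₀.key > 2]
7. n2.val = -2  [h₁.key + h₀.key - 15]
8. n1.live = "znup"  [B.sig ++ B.hot]
9. n1.wid = "znv"  [B.sig ++ "v"]
10. n1.mk = "upy"  [B.hot ++ "y"]
11. n6.tag = 11  [11]
12. n7.env = "qy"  [terminal]
13. n8.tag = 29  [A₀.tag * 2 + 7]
14. n9.live = 21  [21]
15. n9.fin = -2  [-2]
16. n10.key = 10  [terminal]
17. n9.cnt = 11  [C.live - 10]
18. n11.env = "ym"  [terminal]
19. n12.live = 18  [A.tag - 11]
20. n12.fin = 27  [A.tag - 2]
21. n13.lim = false  [terminal]
22. n14.key = 20  [terminal]
23. n12.cnt = 29  [C.fin * -2 + 83]
24. n8.val = false  [A.tag > 29]
25. n8.key = -9  [A.tag + C₁.cnt - 67]
26. n15.live = 10  [A₀.tag * 2 - 12]
27. n15.fin = 30  [len(f.env) + 28]
28. n16.tag = 29  [29]
29. n17.env = "rx"  [terminal]
30. n18.lim = false  [terminal]
31. n16.val = false  [a.lim == true]
32. n16.key = 14  [A.tag - 15]
33. n19.idx = -6  [terminal]
34. n20.key = 9  [terminal]
35. n15.cnt = 11  [g.idx * 2 + 23]
36. n6.val = true  [A₁.val == false]
37. n6.key = 23  [C.cnt + A₁.key + 21]
38. n0.live = "znvp"  [S₁.wid ++ "p"]
39. n0.wid = "kznv"  ["k" ++ S₁.wid]
40. n0.mk = "upyznup"  [S₁.mk ++ S₁.live]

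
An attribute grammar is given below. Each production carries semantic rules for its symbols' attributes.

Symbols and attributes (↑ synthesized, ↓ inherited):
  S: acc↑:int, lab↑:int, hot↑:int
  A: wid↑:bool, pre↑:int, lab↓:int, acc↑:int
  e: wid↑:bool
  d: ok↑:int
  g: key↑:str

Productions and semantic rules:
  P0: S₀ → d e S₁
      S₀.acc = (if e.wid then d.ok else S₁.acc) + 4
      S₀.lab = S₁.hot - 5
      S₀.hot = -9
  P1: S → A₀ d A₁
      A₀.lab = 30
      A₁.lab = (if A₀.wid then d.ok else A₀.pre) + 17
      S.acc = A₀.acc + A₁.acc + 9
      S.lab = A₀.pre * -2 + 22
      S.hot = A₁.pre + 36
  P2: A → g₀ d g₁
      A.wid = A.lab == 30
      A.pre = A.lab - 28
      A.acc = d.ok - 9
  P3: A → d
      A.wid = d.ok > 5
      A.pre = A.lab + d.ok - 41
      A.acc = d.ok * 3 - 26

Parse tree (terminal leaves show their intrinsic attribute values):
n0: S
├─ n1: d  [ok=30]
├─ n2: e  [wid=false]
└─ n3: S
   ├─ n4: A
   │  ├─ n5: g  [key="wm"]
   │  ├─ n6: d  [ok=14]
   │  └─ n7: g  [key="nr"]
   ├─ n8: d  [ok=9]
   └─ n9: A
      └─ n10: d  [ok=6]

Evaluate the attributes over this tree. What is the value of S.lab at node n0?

22

1. n1.ok = 30  [terminal]
2. n2.wid = false  [terminal]
3. n4.lab = 30  [30]
4. n5.key = "wm"  [terminal]
5. n6.ok = 14  [terminal]
6. n7.key = "nr"  [terminal]
7. n4.wid = true  [A.lab == 30]
8. n4.pre = 2  [A.lab - 28]
9. n4.acc = 5  [d.ok - 9]
10. n8.ok = 9  [terminal]
11. n9.lab = 26  [(if A₀.wid then d.ok else A₀.pre) + 17]
12. n10.ok = 6  [terminal]
13. n9.wid = true  [d.ok > 5]
14. n9.pre = -9  [A.lab + d.ok - 41]
15. n9.acc = -8  [d.ok * 3 - 26]
16. n3.acc = 6  [A₀.acc + A₁.acc + 9]
17. n3.lab = 18  [A₀.pre * -2 + 22]
18. n3.hot = 27  [A₁.pre + 36]
19. n0.acc = 10  [(if e.wid then d.ok else S₁.acc) + 4]
20. n0.lab = 22  [S₁.hot - 5]
21. n0.hot = -9  [-9]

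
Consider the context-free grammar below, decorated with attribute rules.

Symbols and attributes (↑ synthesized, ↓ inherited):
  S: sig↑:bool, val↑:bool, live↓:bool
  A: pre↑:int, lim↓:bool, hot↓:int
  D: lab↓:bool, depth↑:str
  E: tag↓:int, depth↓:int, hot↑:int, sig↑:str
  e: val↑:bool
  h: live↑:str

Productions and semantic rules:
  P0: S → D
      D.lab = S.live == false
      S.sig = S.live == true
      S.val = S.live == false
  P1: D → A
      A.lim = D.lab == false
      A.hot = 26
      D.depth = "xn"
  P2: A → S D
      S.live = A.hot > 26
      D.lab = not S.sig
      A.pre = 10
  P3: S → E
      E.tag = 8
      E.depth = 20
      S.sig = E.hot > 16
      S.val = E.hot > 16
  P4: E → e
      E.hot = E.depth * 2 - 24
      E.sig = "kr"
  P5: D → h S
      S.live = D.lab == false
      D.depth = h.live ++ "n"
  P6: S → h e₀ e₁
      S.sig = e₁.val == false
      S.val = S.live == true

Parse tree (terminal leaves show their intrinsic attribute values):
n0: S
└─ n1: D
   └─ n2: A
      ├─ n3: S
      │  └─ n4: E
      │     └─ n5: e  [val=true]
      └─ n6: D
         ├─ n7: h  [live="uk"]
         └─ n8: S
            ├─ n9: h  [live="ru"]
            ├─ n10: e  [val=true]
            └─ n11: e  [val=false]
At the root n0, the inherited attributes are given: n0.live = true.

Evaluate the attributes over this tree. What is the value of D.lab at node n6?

true

1. n0.live = true  [given at root]
2. n1.lab = false  [S.live == false]
3. n2.lim = true  [D.lab == false]
4. n2.hot = 26  [26]
5. n3.live = false  [A.hot > 26]
6. n4.tag = 8  [8]
7. n4.depth = 20  [20]
8. n5.val = true  [terminal]
9. n4.hot = 16  [E.depth * 2 - 24]
10. n4.sig = "kr"  ["kr"]
11. n3.sig = false  [E.hot > 16]
12. n3.val = false  [E.hot > 16]
13. n6.lab = true  [not S.sig]
14. n7.live = "uk"  [terminal]
15. n8.live = false  [D.lab == false]
16. n9.live = "ru"  [terminal]
17. n10.val = true  [terminal]
18. n11.val = false  [terminal]
19. n8.sig = true  [e₁.val == false]
20. n8.val = false  [S.live == true]
21. n6.depth = "ukn"  [h.live ++ "n"]
22. n2.pre = 10  [10]
23. n1.depth = "xn"  ["xn"]
24. n0.sig = true  [S.live == true]
25. n0.val = false  [S.live == false]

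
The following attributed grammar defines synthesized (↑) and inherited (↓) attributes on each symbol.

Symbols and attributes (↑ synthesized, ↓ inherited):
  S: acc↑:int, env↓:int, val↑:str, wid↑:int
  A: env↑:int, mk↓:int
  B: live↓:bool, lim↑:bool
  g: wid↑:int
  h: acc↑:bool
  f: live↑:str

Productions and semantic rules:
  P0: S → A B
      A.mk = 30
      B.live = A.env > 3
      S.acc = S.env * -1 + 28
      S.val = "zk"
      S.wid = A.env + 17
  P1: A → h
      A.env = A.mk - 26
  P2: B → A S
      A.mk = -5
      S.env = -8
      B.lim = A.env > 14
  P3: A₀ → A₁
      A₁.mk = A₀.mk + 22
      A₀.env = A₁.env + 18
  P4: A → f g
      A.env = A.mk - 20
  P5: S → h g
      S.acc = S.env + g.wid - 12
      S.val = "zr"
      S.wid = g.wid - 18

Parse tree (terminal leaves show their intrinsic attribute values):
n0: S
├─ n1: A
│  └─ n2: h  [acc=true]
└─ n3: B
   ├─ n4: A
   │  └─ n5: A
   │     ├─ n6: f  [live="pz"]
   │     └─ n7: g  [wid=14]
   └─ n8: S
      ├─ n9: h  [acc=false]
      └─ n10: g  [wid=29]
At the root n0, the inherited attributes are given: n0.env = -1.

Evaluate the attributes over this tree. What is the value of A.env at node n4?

1. n0.env = -1  [given at root]
2. n1.mk = 30  [30]
3. n2.acc = true  [terminal]
4. n1.env = 4  [A.mk - 26]
5. n3.live = true  [A.env > 3]
6. n4.mk = -5  [-5]
7. n5.mk = 17  [A₀.mk + 22]
8. n6.live = "pz"  [terminal]
9. n7.wid = 14  [terminal]
10. n5.env = -3  [A.mk - 20]
11. n4.env = 15  [A₁.env + 18]
12. n8.env = -8  [-8]
13. n9.acc = false  [terminal]
14. n10.wid = 29  [terminal]
15. n8.acc = 9  [S.env + g.wid - 12]
16. n8.val = "zr"  ["zr"]
17. n8.wid = 11  [g.wid - 18]
18. n3.lim = true  [A.env > 14]
19. n0.acc = 29  [S.env * -1 + 28]
20. n0.val = "zk"  ["zk"]
21. n0.wid = 21  [A.env + 17]

15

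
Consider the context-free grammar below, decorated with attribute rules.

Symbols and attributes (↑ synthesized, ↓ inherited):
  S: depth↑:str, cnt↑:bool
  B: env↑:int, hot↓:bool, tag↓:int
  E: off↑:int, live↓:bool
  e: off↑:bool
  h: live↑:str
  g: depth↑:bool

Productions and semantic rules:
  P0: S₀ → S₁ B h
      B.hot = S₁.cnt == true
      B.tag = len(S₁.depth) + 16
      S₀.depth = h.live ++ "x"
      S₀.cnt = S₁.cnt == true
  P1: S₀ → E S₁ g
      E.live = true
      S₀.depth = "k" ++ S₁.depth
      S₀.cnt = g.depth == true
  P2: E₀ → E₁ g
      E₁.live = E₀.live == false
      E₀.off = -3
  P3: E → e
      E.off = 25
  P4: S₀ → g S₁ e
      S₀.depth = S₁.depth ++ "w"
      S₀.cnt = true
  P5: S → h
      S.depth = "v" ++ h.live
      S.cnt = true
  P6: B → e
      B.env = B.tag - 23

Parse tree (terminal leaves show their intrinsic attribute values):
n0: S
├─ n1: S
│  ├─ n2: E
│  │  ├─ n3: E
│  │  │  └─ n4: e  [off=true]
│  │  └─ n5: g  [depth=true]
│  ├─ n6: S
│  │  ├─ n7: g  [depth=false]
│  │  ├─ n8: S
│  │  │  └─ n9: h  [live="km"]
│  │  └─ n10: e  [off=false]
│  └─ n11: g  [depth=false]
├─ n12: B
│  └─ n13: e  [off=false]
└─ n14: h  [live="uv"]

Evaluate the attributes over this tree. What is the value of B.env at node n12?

-2

1. n2.live = true  [true]
2. n3.live = false  [E₀.live == false]
3. n4.off = true  [terminal]
4. n3.off = 25  [25]
5. n5.depth = true  [terminal]
6. n2.off = -3  [-3]
7. n7.depth = false  [terminal]
8. n9.live = "km"  [terminal]
9. n8.depth = "vkm"  ["v" ++ h.live]
10. n8.cnt = true  [true]
11. n10.off = false  [terminal]
12. n6.depth = "vkmw"  [S₁.depth ++ "w"]
13. n6.cnt = true  [true]
14. n11.depth = false  [terminal]
15. n1.depth = "kvkmw"  ["k" ++ S₁.depth]
16. n1.cnt = false  [g.depth == true]
17. n12.hot = false  [S₁.cnt == true]
18. n12.tag = 21  [len(S₁.depth) + 16]
19. n13.off = false  [terminal]
20. n12.env = -2  [B.tag - 23]
21. n14.live = "uv"  [terminal]
22. n0.depth = "uvx"  [h.live ++ "x"]
23. n0.cnt = false  [S₁.cnt == true]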